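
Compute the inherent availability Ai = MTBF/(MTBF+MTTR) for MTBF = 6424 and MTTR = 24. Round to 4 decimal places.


MTBF = 6424
MTTR = 24
MTBF + MTTR = 6448
Ai = 6424 / 6448
Ai = 0.9963

0.9963


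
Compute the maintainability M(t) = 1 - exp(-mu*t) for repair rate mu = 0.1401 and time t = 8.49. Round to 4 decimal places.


mu = 0.1401, t = 8.49
mu * t = 0.1401 * 8.49 = 1.1894
exp(-1.1894) = 0.3044
M(t) = 1 - 0.3044
M(t) = 0.6956

0.6956


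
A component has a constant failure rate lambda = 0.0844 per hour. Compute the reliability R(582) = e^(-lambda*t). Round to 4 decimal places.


lambda = 0.0844
t = 582
lambda * t = 49.1208
R(t) = e^(-49.1208)
R(t) = 0.0

0.0


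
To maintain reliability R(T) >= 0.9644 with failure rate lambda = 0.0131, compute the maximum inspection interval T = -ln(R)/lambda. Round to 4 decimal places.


R_target = 0.9644
lambda = 0.0131
-ln(0.9644) = 0.0362
T = 0.0362 / 0.0131
T = 2.7671

2.7671


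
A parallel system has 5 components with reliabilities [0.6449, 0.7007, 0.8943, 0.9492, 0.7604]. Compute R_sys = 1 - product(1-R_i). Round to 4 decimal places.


Components: [0.6449, 0.7007, 0.8943, 0.9492, 0.7604]
(1 - 0.6449) = 0.3551, running product = 0.3551
(1 - 0.7007) = 0.2993, running product = 0.1063
(1 - 0.8943) = 0.1057, running product = 0.0112
(1 - 0.9492) = 0.0508, running product = 0.0006
(1 - 0.7604) = 0.2396, running product = 0.0001
Product of (1-R_i) = 0.0001
R_sys = 1 - 0.0001 = 0.9999

0.9999


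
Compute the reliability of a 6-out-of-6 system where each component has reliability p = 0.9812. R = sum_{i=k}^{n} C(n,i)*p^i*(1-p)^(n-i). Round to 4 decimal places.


k = 6, n = 6, p = 0.9812
i=6: C(6,6)=1 * 0.9812^6 * 0.0188^0 = 0.8924
R = sum of terms = 0.8924

0.8924


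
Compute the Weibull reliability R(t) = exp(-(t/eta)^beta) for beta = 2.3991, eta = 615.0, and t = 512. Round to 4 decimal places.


beta = 2.3991, eta = 615.0, t = 512
t/eta = 512 / 615.0 = 0.8325
(t/eta)^beta = 0.8325^2.3991 = 0.6442
R(t) = exp(-0.6442)
R(t) = 0.5251

0.5251


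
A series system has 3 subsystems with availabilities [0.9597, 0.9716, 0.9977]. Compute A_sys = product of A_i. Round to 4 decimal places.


Subsystems: [0.9597, 0.9716, 0.9977]
After subsystem 1 (A=0.9597): product = 0.9597
After subsystem 2 (A=0.9716): product = 0.9324
After subsystem 3 (A=0.9977): product = 0.9303
A_sys = 0.9303

0.9303


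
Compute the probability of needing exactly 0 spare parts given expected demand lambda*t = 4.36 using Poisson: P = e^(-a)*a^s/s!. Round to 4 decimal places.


a = 4.36, s = 0
e^(-a) = e^(-4.36) = 0.0128
a^s = 4.36^0 = 1.0
s! = 1
P = 0.0128 * 1.0 / 1
P = 0.0128

0.0128


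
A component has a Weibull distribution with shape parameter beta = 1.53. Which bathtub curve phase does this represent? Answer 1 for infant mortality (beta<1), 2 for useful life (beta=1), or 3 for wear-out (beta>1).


beta = 1.53
Compare beta to 1:
beta < 1 => infant mortality (phase 1)
beta = 1 => useful life (phase 2)
beta > 1 => wear-out (phase 3)
Since beta = 1.53, this is wear-out (increasing failure rate)
Phase = 3

3


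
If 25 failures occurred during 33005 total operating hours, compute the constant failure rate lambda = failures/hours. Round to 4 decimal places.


failures = 25
total_hours = 33005
lambda = 25 / 33005
lambda = 0.0008

0.0008


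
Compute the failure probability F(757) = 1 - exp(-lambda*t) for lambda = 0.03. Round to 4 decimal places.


lambda = 0.03, t = 757
lambda * t = 22.71
exp(-22.71) = 0.0
F(t) = 1 - 0.0
F(t) = 1.0

1.0


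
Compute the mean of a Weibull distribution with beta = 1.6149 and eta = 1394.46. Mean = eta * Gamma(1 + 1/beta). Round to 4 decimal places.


beta = 1.6149, eta = 1394.46
1/beta = 0.6192
1 + 1/beta = 1.6192
Gamma(1.6192) = 0.8958
Mean = 1394.46 * 0.8958
Mean = 1249.193

1249.193


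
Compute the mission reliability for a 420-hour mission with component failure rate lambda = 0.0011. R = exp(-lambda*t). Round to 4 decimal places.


lambda = 0.0011
mission_time = 420
lambda * t = 0.0011 * 420 = 0.462
R = exp(-0.462)
R = 0.63

0.63


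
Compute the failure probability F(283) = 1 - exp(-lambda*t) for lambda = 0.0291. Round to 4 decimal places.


lambda = 0.0291, t = 283
lambda * t = 8.2353
exp(-8.2353) = 0.0003
F(t) = 1 - 0.0003
F(t) = 0.9997

0.9997


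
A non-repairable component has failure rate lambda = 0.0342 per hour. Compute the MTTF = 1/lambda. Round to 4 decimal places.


lambda = 0.0342
MTTF = 1 / 0.0342
MTTF = 29.2398

29.2398


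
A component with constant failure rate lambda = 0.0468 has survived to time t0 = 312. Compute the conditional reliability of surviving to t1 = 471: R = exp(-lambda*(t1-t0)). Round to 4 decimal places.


lambda = 0.0468
t0 = 312, t1 = 471
t1 - t0 = 159
lambda * (t1-t0) = 0.0468 * 159 = 7.4412
R = exp(-7.4412)
R = 0.0006

0.0006


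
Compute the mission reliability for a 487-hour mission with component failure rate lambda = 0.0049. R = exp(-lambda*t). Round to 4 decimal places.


lambda = 0.0049
mission_time = 487
lambda * t = 0.0049 * 487 = 2.3863
R = exp(-2.3863)
R = 0.092

0.092


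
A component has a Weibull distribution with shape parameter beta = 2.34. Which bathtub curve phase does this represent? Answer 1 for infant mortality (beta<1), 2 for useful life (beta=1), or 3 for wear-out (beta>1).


beta = 2.34
Compare beta to 1:
beta < 1 => infant mortality (phase 1)
beta = 1 => useful life (phase 2)
beta > 1 => wear-out (phase 3)
Since beta = 2.34, this is wear-out (increasing failure rate)
Phase = 3

3


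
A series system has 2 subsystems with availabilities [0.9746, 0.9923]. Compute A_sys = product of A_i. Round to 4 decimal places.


Subsystems: [0.9746, 0.9923]
After subsystem 1 (A=0.9746): product = 0.9746
After subsystem 2 (A=0.9923): product = 0.9671
A_sys = 0.9671

0.9671


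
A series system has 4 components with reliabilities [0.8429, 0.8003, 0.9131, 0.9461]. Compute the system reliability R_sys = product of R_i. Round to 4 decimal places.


Components: [0.8429, 0.8003, 0.9131, 0.9461]
After component 1 (R=0.8429): product = 0.8429
After component 2 (R=0.8003): product = 0.6746
After component 3 (R=0.9131): product = 0.616
After component 4 (R=0.9461): product = 0.5828
R_sys = 0.5828

0.5828


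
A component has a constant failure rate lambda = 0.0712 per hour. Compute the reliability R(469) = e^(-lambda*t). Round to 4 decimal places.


lambda = 0.0712
t = 469
lambda * t = 33.3928
R(t) = e^(-33.3928)
R(t) = 0.0

0.0


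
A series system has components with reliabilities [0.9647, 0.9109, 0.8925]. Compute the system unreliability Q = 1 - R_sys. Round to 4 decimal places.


Components: [0.9647, 0.9109, 0.8925]
After component 1: product = 0.9647
After component 2: product = 0.8787
After component 3: product = 0.7843
R_sys = 0.7843
Q = 1 - 0.7843 = 0.2157

0.2157


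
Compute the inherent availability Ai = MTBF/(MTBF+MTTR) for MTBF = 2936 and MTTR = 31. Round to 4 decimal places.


MTBF = 2936
MTTR = 31
MTBF + MTTR = 2967
Ai = 2936 / 2967
Ai = 0.9896

0.9896


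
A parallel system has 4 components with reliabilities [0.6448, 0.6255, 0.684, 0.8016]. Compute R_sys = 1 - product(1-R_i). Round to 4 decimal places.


Components: [0.6448, 0.6255, 0.684, 0.8016]
(1 - 0.6448) = 0.3552, running product = 0.3552
(1 - 0.6255) = 0.3745, running product = 0.133
(1 - 0.684) = 0.316, running product = 0.042
(1 - 0.8016) = 0.1984, running product = 0.0083
Product of (1-R_i) = 0.0083
R_sys = 1 - 0.0083 = 0.9917

0.9917


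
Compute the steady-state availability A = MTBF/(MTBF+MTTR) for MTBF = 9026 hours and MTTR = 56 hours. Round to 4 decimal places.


MTBF = 9026
MTTR = 56
MTBF + MTTR = 9082
A = 9026 / 9082
A = 0.9938

0.9938


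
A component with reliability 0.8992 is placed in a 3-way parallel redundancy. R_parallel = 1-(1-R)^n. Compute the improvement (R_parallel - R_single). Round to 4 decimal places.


R_single = 0.8992, n = 3
1 - R_single = 0.1008
(1 - R_single)^n = 0.1008^3 = 0.001
R_parallel = 1 - 0.001 = 0.999
Improvement = 0.999 - 0.8992
Improvement = 0.0998

0.0998


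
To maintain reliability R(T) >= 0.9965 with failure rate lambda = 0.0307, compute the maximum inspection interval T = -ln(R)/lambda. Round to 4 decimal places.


R_target = 0.9965
lambda = 0.0307
-ln(0.9965) = 0.0035
T = 0.0035 / 0.0307
T = 0.1142

0.1142


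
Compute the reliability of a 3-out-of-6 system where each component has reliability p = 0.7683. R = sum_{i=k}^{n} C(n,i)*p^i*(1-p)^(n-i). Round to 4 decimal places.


k = 3, n = 6, p = 0.7683
i=3: C(6,3)=20 * 0.7683^3 * 0.2317^3 = 0.1128
i=4: C(6,4)=15 * 0.7683^4 * 0.2317^2 = 0.2806
i=5: C(6,5)=6 * 0.7683^5 * 0.2317^1 = 0.3722
i=6: C(6,6)=1 * 0.7683^6 * 0.2317^0 = 0.2057
R = sum of terms = 0.9712

0.9712


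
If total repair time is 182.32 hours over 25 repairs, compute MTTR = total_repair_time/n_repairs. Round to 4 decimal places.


total_repair_time = 182.32
n_repairs = 25
MTTR = 182.32 / 25
MTTR = 7.2928

7.2928


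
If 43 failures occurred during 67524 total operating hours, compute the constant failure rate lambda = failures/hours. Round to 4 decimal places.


failures = 43
total_hours = 67524
lambda = 43 / 67524
lambda = 0.0006

0.0006


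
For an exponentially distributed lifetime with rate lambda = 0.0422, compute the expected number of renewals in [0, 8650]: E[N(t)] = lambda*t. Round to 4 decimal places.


lambda = 0.0422
t = 8650
E[N(t)] = lambda * t
E[N(t)] = 0.0422 * 8650
E[N(t)] = 365.03

365.03


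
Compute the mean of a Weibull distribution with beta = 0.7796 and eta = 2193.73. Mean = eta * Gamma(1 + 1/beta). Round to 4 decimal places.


beta = 0.7796, eta = 2193.73
1/beta = 1.2827
1 + 1/beta = 2.2827
Gamma(2.2827) = 1.1548
Mean = 2193.73 * 1.1548
Mean = 2533.2393

2533.2393


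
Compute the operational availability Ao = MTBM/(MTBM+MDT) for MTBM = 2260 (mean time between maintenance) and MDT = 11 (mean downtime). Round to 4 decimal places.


MTBM = 2260
MDT = 11
MTBM + MDT = 2271
Ao = 2260 / 2271
Ao = 0.9952

0.9952


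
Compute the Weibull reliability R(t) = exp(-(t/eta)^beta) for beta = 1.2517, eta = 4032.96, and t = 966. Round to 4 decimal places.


beta = 1.2517, eta = 4032.96, t = 966
t/eta = 966 / 4032.96 = 0.2395
(t/eta)^beta = 0.2395^1.2517 = 0.1672
R(t) = exp(-0.1672)
R(t) = 0.8461

0.8461


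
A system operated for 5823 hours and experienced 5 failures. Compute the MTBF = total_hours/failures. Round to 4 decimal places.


total_hours = 5823
failures = 5
MTBF = 5823 / 5
MTBF = 1164.6

1164.6


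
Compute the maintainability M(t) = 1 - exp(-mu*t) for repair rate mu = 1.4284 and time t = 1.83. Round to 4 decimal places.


mu = 1.4284, t = 1.83
mu * t = 1.4284 * 1.83 = 2.614
exp(-2.614) = 0.0732
M(t) = 1 - 0.0732
M(t) = 0.9268

0.9268


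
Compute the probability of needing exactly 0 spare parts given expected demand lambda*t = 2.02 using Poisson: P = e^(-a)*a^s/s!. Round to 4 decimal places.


a = 2.02, s = 0
e^(-a) = e^(-2.02) = 0.1327
a^s = 2.02^0 = 1.0
s! = 1
P = 0.1327 * 1.0 / 1
P = 0.1327

0.1327


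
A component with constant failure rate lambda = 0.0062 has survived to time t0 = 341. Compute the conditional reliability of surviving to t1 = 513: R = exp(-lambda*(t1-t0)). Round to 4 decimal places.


lambda = 0.0062
t0 = 341, t1 = 513
t1 - t0 = 172
lambda * (t1-t0) = 0.0062 * 172 = 1.0664
R = exp(-1.0664)
R = 0.3442

0.3442


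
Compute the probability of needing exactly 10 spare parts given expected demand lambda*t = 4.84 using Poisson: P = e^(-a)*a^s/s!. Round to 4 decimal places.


a = 4.84, s = 10
e^(-a) = e^(-4.84) = 0.0079
a^s = 4.84^10 = 7054294.9869
s! = 3628800
P = 0.0079 * 7054294.9869 / 3628800
P = 0.0154

0.0154


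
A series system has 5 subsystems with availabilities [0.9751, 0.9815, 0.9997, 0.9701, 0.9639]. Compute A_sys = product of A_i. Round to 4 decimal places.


Subsystems: [0.9751, 0.9815, 0.9997, 0.9701, 0.9639]
After subsystem 1 (A=0.9751): product = 0.9751
After subsystem 2 (A=0.9815): product = 0.9571
After subsystem 3 (A=0.9997): product = 0.9568
After subsystem 4 (A=0.9701): product = 0.9282
After subsystem 5 (A=0.9639): product = 0.8947
A_sys = 0.8947

0.8947


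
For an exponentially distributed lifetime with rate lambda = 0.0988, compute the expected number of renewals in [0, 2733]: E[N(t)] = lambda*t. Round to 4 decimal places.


lambda = 0.0988
t = 2733
E[N(t)] = lambda * t
E[N(t)] = 0.0988 * 2733
E[N(t)] = 270.0204

270.0204


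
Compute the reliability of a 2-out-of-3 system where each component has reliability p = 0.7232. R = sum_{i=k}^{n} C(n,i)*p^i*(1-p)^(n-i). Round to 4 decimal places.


k = 2, n = 3, p = 0.7232
i=2: C(3,2)=3 * 0.7232^2 * 0.2768^1 = 0.4343
i=3: C(3,3)=1 * 0.7232^3 * 0.2768^0 = 0.3782
R = sum of terms = 0.8126

0.8126


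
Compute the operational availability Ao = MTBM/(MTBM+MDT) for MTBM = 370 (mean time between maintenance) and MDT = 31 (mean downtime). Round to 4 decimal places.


MTBM = 370
MDT = 31
MTBM + MDT = 401
Ao = 370 / 401
Ao = 0.9227

0.9227


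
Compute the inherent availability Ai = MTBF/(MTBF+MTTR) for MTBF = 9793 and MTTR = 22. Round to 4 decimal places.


MTBF = 9793
MTTR = 22
MTBF + MTTR = 9815
Ai = 9793 / 9815
Ai = 0.9978

0.9978


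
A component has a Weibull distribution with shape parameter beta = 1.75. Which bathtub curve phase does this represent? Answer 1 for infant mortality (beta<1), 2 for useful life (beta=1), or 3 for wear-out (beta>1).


beta = 1.75
Compare beta to 1:
beta < 1 => infant mortality (phase 1)
beta = 1 => useful life (phase 2)
beta > 1 => wear-out (phase 3)
Since beta = 1.75, this is wear-out (increasing failure rate)
Phase = 3

3


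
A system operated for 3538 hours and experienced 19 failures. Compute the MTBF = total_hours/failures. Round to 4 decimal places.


total_hours = 3538
failures = 19
MTBF = 3538 / 19
MTBF = 186.2105

186.2105


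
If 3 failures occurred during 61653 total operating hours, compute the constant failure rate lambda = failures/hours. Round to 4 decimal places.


failures = 3
total_hours = 61653
lambda = 3 / 61653
lambda = 0.0

0.0


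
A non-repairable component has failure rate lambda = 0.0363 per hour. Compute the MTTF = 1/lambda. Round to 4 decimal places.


lambda = 0.0363
MTTF = 1 / 0.0363
MTTF = 27.5482

27.5482


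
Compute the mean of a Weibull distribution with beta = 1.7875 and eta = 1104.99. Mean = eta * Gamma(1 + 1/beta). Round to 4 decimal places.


beta = 1.7875, eta = 1104.99
1/beta = 0.5594
1 + 1/beta = 1.5594
Gamma(1.5594) = 0.8896
Mean = 1104.99 * 0.8896
Mean = 982.9924

982.9924


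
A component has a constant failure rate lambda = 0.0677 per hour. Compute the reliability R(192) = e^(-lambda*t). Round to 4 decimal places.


lambda = 0.0677
t = 192
lambda * t = 12.9984
R(t) = e^(-12.9984)
R(t) = 0.0

0.0


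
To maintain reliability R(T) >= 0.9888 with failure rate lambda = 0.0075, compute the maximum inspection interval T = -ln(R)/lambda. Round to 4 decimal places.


R_target = 0.9888
lambda = 0.0075
-ln(0.9888) = 0.0113
T = 0.0113 / 0.0075
T = 1.5018

1.5018


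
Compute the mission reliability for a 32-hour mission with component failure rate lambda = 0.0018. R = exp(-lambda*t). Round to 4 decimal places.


lambda = 0.0018
mission_time = 32
lambda * t = 0.0018 * 32 = 0.0576
R = exp(-0.0576)
R = 0.944

0.944


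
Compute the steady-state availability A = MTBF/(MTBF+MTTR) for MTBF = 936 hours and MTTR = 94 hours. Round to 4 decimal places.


MTBF = 936
MTTR = 94
MTBF + MTTR = 1030
A = 936 / 1030
A = 0.9087

0.9087


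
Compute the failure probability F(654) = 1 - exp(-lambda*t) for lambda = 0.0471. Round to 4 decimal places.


lambda = 0.0471, t = 654
lambda * t = 30.8034
exp(-30.8034) = 0.0
F(t) = 1 - 0.0
F(t) = 1.0

1.0


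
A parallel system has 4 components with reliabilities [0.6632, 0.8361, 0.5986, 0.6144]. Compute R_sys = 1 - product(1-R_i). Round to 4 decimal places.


Components: [0.6632, 0.8361, 0.5986, 0.6144]
(1 - 0.6632) = 0.3368, running product = 0.3368
(1 - 0.8361) = 0.1639, running product = 0.0552
(1 - 0.5986) = 0.4014, running product = 0.0222
(1 - 0.6144) = 0.3856, running product = 0.0085
Product of (1-R_i) = 0.0085
R_sys = 1 - 0.0085 = 0.9915

0.9915


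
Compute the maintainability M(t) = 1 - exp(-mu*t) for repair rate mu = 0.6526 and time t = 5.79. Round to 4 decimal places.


mu = 0.6526, t = 5.79
mu * t = 0.6526 * 5.79 = 3.7786
exp(-3.7786) = 0.0229
M(t) = 1 - 0.0229
M(t) = 0.9771

0.9771


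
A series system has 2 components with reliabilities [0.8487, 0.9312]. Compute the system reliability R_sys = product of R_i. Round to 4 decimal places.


Components: [0.8487, 0.9312]
After component 1 (R=0.8487): product = 0.8487
After component 2 (R=0.9312): product = 0.7903
R_sys = 0.7903

0.7903


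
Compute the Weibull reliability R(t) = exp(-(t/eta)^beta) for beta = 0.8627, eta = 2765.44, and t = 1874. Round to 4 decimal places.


beta = 0.8627, eta = 2765.44, t = 1874
t/eta = 1874 / 2765.44 = 0.6776
(t/eta)^beta = 0.6776^0.8627 = 0.7148
R(t) = exp(-0.7148)
R(t) = 0.4893

0.4893


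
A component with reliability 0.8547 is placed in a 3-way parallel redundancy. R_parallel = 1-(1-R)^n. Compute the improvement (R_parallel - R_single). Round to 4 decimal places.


R_single = 0.8547, n = 3
1 - R_single = 0.1453
(1 - R_single)^n = 0.1453^3 = 0.0031
R_parallel = 1 - 0.0031 = 0.9969
Improvement = 0.9969 - 0.8547
Improvement = 0.1422

0.1422


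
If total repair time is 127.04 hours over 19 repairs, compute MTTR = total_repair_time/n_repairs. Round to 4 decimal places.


total_repair_time = 127.04
n_repairs = 19
MTTR = 127.04 / 19
MTTR = 6.6863

6.6863


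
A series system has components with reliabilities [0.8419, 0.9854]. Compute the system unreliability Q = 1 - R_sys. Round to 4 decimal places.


Components: [0.8419, 0.9854]
After component 1: product = 0.8419
After component 2: product = 0.8296
R_sys = 0.8296
Q = 1 - 0.8296 = 0.1704

0.1704


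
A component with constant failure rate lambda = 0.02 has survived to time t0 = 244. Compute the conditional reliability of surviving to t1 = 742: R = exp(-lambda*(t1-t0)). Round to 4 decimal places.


lambda = 0.02
t0 = 244, t1 = 742
t1 - t0 = 498
lambda * (t1-t0) = 0.02 * 498 = 9.96
R = exp(-9.96)
R = 0.0

0.0


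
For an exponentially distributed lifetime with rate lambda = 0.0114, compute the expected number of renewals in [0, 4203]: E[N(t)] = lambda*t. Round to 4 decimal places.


lambda = 0.0114
t = 4203
E[N(t)] = lambda * t
E[N(t)] = 0.0114 * 4203
E[N(t)] = 47.9142

47.9142


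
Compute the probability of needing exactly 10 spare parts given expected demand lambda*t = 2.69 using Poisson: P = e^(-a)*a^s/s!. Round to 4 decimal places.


a = 2.69, s = 10
e^(-a) = e^(-2.69) = 0.0679
a^s = 2.69^10 = 19839.1381
s! = 3628800
P = 0.0679 * 19839.1381 / 3628800
P = 0.0004

0.0004


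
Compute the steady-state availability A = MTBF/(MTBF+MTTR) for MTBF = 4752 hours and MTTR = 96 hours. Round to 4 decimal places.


MTBF = 4752
MTTR = 96
MTBF + MTTR = 4848
A = 4752 / 4848
A = 0.9802

0.9802


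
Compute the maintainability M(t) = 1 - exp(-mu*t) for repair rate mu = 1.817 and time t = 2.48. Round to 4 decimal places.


mu = 1.817, t = 2.48
mu * t = 1.817 * 2.48 = 4.5062
exp(-4.5062) = 0.011
M(t) = 1 - 0.011
M(t) = 0.989

0.989


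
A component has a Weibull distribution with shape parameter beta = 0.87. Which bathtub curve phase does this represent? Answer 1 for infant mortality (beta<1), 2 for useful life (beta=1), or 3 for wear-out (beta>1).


beta = 0.87
Compare beta to 1:
beta < 1 => infant mortality (phase 1)
beta = 1 => useful life (phase 2)
beta > 1 => wear-out (phase 3)
Since beta = 0.87, this is infant mortality (decreasing failure rate)
Phase = 1

1


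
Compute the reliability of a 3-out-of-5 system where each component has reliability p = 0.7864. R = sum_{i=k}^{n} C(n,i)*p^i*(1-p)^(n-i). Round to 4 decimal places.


k = 3, n = 5, p = 0.7864
i=3: C(5,3)=10 * 0.7864^3 * 0.2136^2 = 0.2219
i=4: C(5,4)=5 * 0.7864^4 * 0.2136^1 = 0.4085
i=5: C(5,5)=1 * 0.7864^5 * 0.2136^0 = 0.3008
R = sum of terms = 0.9311

0.9311


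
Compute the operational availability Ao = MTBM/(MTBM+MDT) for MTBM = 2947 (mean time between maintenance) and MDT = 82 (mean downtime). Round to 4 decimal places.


MTBM = 2947
MDT = 82
MTBM + MDT = 3029
Ao = 2947 / 3029
Ao = 0.9729

0.9729


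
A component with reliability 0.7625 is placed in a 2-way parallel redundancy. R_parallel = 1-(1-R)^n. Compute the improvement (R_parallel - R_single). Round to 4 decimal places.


R_single = 0.7625, n = 2
1 - R_single = 0.2375
(1 - R_single)^n = 0.2375^2 = 0.0564
R_parallel = 1 - 0.0564 = 0.9436
Improvement = 0.9436 - 0.7625
Improvement = 0.1811

0.1811


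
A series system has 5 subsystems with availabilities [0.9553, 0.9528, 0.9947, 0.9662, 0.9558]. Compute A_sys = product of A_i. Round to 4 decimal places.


Subsystems: [0.9553, 0.9528, 0.9947, 0.9662, 0.9558]
After subsystem 1 (A=0.9553): product = 0.9553
After subsystem 2 (A=0.9528): product = 0.9102
After subsystem 3 (A=0.9947): product = 0.9054
After subsystem 4 (A=0.9662): product = 0.8748
After subsystem 5 (A=0.9558): product = 0.8361
A_sys = 0.8361

0.8361


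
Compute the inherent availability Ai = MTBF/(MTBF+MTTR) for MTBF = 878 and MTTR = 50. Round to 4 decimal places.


MTBF = 878
MTTR = 50
MTBF + MTTR = 928
Ai = 878 / 928
Ai = 0.9461

0.9461


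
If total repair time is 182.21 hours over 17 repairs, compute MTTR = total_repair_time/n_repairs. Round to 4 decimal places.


total_repair_time = 182.21
n_repairs = 17
MTTR = 182.21 / 17
MTTR = 10.7182

10.7182


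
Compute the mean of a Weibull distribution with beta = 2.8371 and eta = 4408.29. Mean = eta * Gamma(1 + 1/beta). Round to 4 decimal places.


beta = 2.8371, eta = 4408.29
1/beta = 0.3525
1 + 1/beta = 1.3525
Gamma(1.3525) = 0.8909
Mean = 4408.29 * 0.8909
Mean = 3927.3604

3927.3604


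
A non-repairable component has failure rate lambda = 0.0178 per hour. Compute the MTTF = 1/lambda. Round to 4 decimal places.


lambda = 0.0178
MTTF = 1 / 0.0178
MTTF = 56.1798

56.1798


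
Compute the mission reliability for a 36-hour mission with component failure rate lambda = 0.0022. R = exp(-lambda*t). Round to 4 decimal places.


lambda = 0.0022
mission_time = 36
lambda * t = 0.0022 * 36 = 0.0792
R = exp(-0.0792)
R = 0.9239

0.9239


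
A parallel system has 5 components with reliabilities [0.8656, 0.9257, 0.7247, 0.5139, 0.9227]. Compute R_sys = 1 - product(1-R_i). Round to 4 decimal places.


Components: [0.8656, 0.9257, 0.7247, 0.5139, 0.9227]
(1 - 0.8656) = 0.1344, running product = 0.1344
(1 - 0.9257) = 0.0743, running product = 0.01
(1 - 0.7247) = 0.2753, running product = 0.0027
(1 - 0.5139) = 0.4861, running product = 0.0013
(1 - 0.9227) = 0.0773, running product = 0.0001
Product of (1-R_i) = 0.0001
R_sys = 1 - 0.0001 = 0.9999

0.9999


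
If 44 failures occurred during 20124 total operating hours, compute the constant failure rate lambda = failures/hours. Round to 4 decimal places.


failures = 44
total_hours = 20124
lambda = 44 / 20124
lambda = 0.0022

0.0022


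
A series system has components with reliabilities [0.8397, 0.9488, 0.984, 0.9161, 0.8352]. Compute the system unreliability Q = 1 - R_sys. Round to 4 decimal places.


Components: [0.8397, 0.9488, 0.984, 0.9161, 0.8352]
After component 1: product = 0.8397
After component 2: product = 0.7967
After component 3: product = 0.784
After component 4: product = 0.7182
After component 5: product = 0.5998
R_sys = 0.5998
Q = 1 - 0.5998 = 0.4002

0.4002


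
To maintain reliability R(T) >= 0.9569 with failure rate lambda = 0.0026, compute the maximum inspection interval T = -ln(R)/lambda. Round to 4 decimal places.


R_target = 0.9569
lambda = 0.0026
-ln(0.9569) = 0.0441
T = 0.0441 / 0.0026
T = 16.9448

16.9448


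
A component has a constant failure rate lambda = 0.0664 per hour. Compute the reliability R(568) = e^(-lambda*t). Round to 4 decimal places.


lambda = 0.0664
t = 568
lambda * t = 37.7152
R(t) = e^(-37.7152)
R(t) = 0.0

0.0


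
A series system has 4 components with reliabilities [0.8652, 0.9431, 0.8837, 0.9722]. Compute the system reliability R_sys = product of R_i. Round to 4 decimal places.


Components: [0.8652, 0.9431, 0.8837, 0.9722]
After component 1 (R=0.8652): product = 0.8652
After component 2 (R=0.9431): product = 0.816
After component 3 (R=0.8837): product = 0.7211
After component 4 (R=0.9722): product = 0.701
R_sys = 0.701

0.701


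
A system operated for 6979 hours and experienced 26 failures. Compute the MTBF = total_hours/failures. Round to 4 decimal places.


total_hours = 6979
failures = 26
MTBF = 6979 / 26
MTBF = 268.4231

268.4231


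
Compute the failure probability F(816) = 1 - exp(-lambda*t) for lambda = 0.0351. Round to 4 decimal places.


lambda = 0.0351, t = 816
lambda * t = 28.6416
exp(-28.6416) = 0.0
F(t) = 1 - 0.0
F(t) = 1.0

1.0


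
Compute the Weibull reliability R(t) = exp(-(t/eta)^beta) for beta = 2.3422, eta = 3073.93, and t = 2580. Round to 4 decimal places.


beta = 2.3422, eta = 3073.93, t = 2580
t/eta = 2580 / 3073.93 = 0.8393
(t/eta)^beta = 0.8393^2.3422 = 0.6635
R(t) = exp(-0.6635)
R(t) = 0.5151

0.5151


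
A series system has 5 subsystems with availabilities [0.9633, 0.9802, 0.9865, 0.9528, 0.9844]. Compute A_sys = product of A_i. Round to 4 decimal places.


Subsystems: [0.9633, 0.9802, 0.9865, 0.9528, 0.9844]
After subsystem 1 (A=0.9633): product = 0.9633
After subsystem 2 (A=0.9802): product = 0.9442
After subsystem 3 (A=0.9865): product = 0.9315
After subsystem 4 (A=0.9528): product = 0.8875
After subsystem 5 (A=0.9844): product = 0.8737
A_sys = 0.8737

0.8737


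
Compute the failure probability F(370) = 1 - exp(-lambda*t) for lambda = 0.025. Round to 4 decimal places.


lambda = 0.025, t = 370
lambda * t = 9.25
exp(-9.25) = 0.0001
F(t) = 1 - 0.0001
F(t) = 0.9999

0.9999


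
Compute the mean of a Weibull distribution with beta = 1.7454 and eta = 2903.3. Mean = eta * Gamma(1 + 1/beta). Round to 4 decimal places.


beta = 1.7454, eta = 2903.3
1/beta = 0.5729
1 + 1/beta = 1.5729
Gamma(1.5729) = 0.8908
Mean = 2903.3 * 0.8908
Mean = 2586.1273

2586.1273


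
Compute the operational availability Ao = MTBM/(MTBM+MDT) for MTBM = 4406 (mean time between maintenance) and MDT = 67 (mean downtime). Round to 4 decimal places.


MTBM = 4406
MDT = 67
MTBM + MDT = 4473
Ao = 4406 / 4473
Ao = 0.985

0.985


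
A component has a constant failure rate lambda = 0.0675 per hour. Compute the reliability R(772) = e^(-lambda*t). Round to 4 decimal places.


lambda = 0.0675
t = 772
lambda * t = 52.11
R(t) = e^(-52.11)
R(t) = 0.0

0.0


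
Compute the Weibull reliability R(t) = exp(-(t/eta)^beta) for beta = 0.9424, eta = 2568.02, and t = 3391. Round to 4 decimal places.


beta = 0.9424, eta = 2568.02, t = 3391
t/eta = 3391 / 2568.02 = 1.3205
(t/eta)^beta = 1.3205^0.9424 = 1.2995
R(t) = exp(-1.2995)
R(t) = 0.2727

0.2727


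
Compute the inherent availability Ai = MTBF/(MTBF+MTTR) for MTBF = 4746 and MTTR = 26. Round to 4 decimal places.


MTBF = 4746
MTTR = 26
MTBF + MTTR = 4772
Ai = 4746 / 4772
Ai = 0.9946

0.9946


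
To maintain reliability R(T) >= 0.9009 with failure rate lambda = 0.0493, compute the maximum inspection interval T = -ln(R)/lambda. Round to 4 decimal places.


R_target = 0.9009
lambda = 0.0493
-ln(0.9009) = 0.1044
T = 0.1044 / 0.0493
T = 2.1169

2.1169


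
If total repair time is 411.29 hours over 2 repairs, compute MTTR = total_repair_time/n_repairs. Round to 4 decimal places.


total_repair_time = 411.29
n_repairs = 2
MTTR = 411.29 / 2
MTTR = 205.645

205.645


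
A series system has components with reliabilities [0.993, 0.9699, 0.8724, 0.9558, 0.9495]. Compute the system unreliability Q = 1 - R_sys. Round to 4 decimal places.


Components: [0.993, 0.9699, 0.8724, 0.9558, 0.9495]
After component 1: product = 0.993
After component 2: product = 0.9631
After component 3: product = 0.8402
After component 4: product = 0.8031
After component 5: product = 0.7625
R_sys = 0.7625
Q = 1 - 0.7625 = 0.2375

0.2375


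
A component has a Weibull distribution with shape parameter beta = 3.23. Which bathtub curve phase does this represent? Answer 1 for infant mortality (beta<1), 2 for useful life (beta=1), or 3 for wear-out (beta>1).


beta = 3.23
Compare beta to 1:
beta < 1 => infant mortality (phase 1)
beta = 1 => useful life (phase 2)
beta > 1 => wear-out (phase 3)
Since beta = 3.23, this is wear-out (increasing failure rate)
Phase = 3

3


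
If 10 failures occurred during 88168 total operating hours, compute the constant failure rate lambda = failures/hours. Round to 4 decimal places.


failures = 10
total_hours = 88168
lambda = 10 / 88168
lambda = 0.0001

0.0001


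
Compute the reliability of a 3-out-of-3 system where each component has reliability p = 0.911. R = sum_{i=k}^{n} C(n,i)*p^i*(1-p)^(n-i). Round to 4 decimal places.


k = 3, n = 3, p = 0.911
i=3: C(3,3)=1 * 0.911^3 * 0.089^0 = 0.7561
R = sum of terms = 0.7561

0.7561


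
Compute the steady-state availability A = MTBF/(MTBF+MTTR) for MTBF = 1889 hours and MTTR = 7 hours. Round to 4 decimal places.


MTBF = 1889
MTTR = 7
MTBF + MTTR = 1896
A = 1889 / 1896
A = 0.9963

0.9963


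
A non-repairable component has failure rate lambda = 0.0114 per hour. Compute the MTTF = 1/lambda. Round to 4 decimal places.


lambda = 0.0114
MTTF = 1 / 0.0114
MTTF = 87.7193

87.7193


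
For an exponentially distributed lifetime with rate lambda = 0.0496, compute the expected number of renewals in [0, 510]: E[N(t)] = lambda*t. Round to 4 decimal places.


lambda = 0.0496
t = 510
E[N(t)] = lambda * t
E[N(t)] = 0.0496 * 510
E[N(t)] = 25.296

25.296


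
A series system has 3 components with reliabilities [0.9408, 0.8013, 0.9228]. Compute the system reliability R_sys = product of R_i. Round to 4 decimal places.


Components: [0.9408, 0.8013, 0.9228]
After component 1 (R=0.9408): product = 0.9408
After component 2 (R=0.8013): product = 0.7539
After component 3 (R=0.9228): product = 0.6957
R_sys = 0.6957

0.6957


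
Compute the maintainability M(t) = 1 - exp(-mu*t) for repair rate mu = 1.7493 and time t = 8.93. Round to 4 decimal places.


mu = 1.7493, t = 8.93
mu * t = 1.7493 * 8.93 = 15.6212
exp(-15.6212) = 0.0
M(t) = 1 - 0.0
M(t) = 1.0

1.0


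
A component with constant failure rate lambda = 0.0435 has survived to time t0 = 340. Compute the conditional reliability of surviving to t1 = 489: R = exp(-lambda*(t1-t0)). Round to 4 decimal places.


lambda = 0.0435
t0 = 340, t1 = 489
t1 - t0 = 149
lambda * (t1-t0) = 0.0435 * 149 = 6.4815
R = exp(-6.4815)
R = 0.0015

0.0015


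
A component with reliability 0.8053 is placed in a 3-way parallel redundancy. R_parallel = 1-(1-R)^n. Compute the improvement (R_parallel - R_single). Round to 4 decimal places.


R_single = 0.8053, n = 3
1 - R_single = 0.1947
(1 - R_single)^n = 0.1947^3 = 0.0074
R_parallel = 1 - 0.0074 = 0.9926
Improvement = 0.9926 - 0.8053
Improvement = 0.1873

0.1873


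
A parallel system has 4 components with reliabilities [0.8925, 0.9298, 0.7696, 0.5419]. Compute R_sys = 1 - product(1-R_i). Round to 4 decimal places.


Components: [0.8925, 0.9298, 0.7696, 0.5419]
(1 - 0.8925) = 0.1075, running product = 0.1075
(1 - 0.9298) = 0.0702, running product = 0.0075
(1 - 0.7696) = 0.2304, running product = 0.0017
(1 - 0.5419) = 0.4581, running product = 0.0008
Product of (1-R_i) = 0.0008
R_sys = 1 - 0.0008 = 0.9992

0.9992


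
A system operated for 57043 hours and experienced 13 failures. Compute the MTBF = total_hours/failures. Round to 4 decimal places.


total_hours = 57043
failures = 13
MTBF = 57043 / 13
MTBF = 4387.9231

4387.9231


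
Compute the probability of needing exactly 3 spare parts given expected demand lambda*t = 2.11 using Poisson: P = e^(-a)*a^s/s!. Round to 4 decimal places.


a = 2.11, s = 3
e^(-a) = e^(-2.11) = 0.1212
a^s = 2.11^3 = 9.3939
s! = 6
P = 0.1212 * 9.3939 / 6
P = 0.1898

0.1898


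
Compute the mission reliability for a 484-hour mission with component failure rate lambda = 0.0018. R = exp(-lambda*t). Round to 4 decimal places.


lambda = 0.0018
mission_time = 484
lambda * t = 0.0018 * 484 = 0.8712
R = exp(-0.8712)
R = 0.4184

0.4184


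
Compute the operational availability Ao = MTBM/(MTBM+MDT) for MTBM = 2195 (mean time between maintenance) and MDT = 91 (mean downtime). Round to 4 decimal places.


MTBM = 2195
MDT = 91
MTBM + MDT = 2286
Ao = 2195 / 2286
Ao = 0.9602

0.9602


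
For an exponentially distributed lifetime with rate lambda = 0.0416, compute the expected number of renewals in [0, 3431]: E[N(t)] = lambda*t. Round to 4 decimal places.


lambda = 0.0416
t = 3431
E[N(t)] = lambda * t
E[N(t)] = 0.0416 * 3431
E[N(t)] = 142.7296

142.7296


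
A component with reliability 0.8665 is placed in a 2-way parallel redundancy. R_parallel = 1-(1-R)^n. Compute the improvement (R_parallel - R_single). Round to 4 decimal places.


R_single = 0.8665, n = 2
1 - R_single = 0.1335
(1 - R_single)^n = 0.1335^2 = 0.0178
R_parallel = 1 - 0.0178 = 0.9822
Improvement = 0.9822 - 0.8665
Improvement = 0.1157

0.1157


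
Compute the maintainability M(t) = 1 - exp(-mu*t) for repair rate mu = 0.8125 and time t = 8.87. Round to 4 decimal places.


mu = 0.8125, t = 8.87
mu * t = 0.8125 * 8.87 = 7.2069
exp(-7.2069) = 0.0007
M(t) = 1 - 0.0007
M(t) = 0.9993

0.9993


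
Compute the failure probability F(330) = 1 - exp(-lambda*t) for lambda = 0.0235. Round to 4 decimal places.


lambda = 0.0235, t = 330
lambda * t = 7.755
exp(-7.755) = 0.0004
F(t) = 1 - 0.0004
F(t) = 0.9996

0.9996


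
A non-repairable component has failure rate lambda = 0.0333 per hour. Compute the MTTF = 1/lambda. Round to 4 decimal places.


lambda = 0.0333
MTTF = 1 / 0.0333
MTTF = 30.03

30.03


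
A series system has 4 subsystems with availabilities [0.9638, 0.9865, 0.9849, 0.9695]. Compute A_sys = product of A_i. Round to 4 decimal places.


Subsystems: [0.9638, 0.9865, 0.9849, 0.9695]
After subsystem 1 (A=0.9638): product = 0.9638
After subsystem 2 (A=0.9865): product = 0.9508
After subsystem 3 (A=0.9849): product = 0.9364
After subsystem 4 (A=0.9695): product = 0.9079
A_sys = 0.9079

0.9079


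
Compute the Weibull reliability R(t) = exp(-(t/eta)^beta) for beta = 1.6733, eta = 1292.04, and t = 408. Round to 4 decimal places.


beta = 1.6733, eta = 1292.04, t = 408
t/eta = 408 / 1292.04 = 0.3158
(t/eta)^beta = 0.3158^1.6733 = 0.1453
R(t) = exp(-0.1453)
R(t) = 0.8647

0.8647


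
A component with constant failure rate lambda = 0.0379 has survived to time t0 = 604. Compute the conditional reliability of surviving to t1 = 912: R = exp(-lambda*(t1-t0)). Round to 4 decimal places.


lambda = 0.0379
t0 = 604, t1 = 912
t1 - t0 = 308
lambda * (t1-t0) = 0.0379 * 308 = 11.6732
R = exp(-11.6732)
R = 0.0

0.0


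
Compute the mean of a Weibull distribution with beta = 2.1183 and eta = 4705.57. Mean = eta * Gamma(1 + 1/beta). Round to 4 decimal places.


beta = 2.1183, eta = 4705.57
1/beta = 0.4721
1 + 1/beta = 1.4721
Gamma(1.4721) = 0.8856
Mean = 4705.57 * 0.8856
Mean = 4167.4871

4167.4871


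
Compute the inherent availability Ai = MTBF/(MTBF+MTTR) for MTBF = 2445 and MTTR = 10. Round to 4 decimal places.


MTBF = 2445
MTTR = 10
MTBF + MTTR = 2455
Ai = 2445 / 2455
Ai = 0.9959

0.9959


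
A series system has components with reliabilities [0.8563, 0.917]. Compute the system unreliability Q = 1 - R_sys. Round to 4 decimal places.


Components: [0.8563, 0.917]
After component 1: product = 0.8563
After component 2: product = 0.7852
R_sys = 0.7852
Q = 1 - 0.7852 = 0.2148

0.2148


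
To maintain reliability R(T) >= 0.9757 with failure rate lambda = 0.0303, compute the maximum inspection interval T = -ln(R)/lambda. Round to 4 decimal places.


R_target = 0.9757
lambda = 0.0303
-ln(0.9757) = 0.0246
T = 0.0246 / 0.0303
T = 0.8119

0.8119


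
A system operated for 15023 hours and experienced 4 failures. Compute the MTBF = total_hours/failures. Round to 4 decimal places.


total_hours = 15023
failures = 4
MTBF = 15023 / 4
MTBF = 3755.75

3755.75


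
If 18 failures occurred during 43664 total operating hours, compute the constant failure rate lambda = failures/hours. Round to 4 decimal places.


failures = 18
total_hours = 43664
lambda = 18 / 43664
lambda = 0.0004

0.0004


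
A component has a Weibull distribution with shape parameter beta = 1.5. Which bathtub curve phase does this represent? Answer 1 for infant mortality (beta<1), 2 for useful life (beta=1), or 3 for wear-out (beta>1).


beta = 1.5
Compare beta to 1:
beta < 1 => infant mortality (phase 1)
beta = 1 => useful life (phase 2)
beta > 1 => wear-out (phase 3)
Since beta = 1.5, this is wear-out (increasing failure rate)
Phase = 3

3


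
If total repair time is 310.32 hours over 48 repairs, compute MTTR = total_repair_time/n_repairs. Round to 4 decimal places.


total_repair_time = 310.32
n_repairs = 48
MTTR = 310.32 / 48
MTTR = 6.465

6.465


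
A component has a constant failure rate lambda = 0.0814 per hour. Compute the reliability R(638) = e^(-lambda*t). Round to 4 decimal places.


lambda = 0.0814
t = 638
lambda * t = 51.9332
R(t) = e^(-51.9332)
R(t) = 0.0

0.0


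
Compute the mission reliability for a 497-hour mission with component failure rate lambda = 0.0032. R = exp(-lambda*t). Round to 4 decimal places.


lambda = 0.0032
mission_time = 497
lambda * t = 0.0032 * 497 = 1.5904
R = exp(-1.5904)
R = 0.2038

0.2038


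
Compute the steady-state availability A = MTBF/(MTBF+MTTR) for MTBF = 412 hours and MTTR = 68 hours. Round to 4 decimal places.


MTBF = 412
MTTR = 68
MTBF + MTTR = 480
A = 412 / 480
A = 0.8583

0.8583


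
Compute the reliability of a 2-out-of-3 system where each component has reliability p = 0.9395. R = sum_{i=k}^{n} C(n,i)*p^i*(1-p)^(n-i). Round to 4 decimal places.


k = 2, n = 3, p = 0.9395
i=2: C(3,2)=3 * 0.9395^2 * 0.0605^1 = 0.1602
i=3: C(3,3)=1 * 0.9395^3 * 0.0605^0 = 0.8293
R = sum of terms = 0.9895

0.9895


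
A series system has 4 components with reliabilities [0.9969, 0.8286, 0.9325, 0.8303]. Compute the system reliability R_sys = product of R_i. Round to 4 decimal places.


Components: [0.9969, 0.8286, 0.9325, 0.8303]
After component 1 (R=0.9969): product = 0.9969
After component 2 (R=0.8286): product = 0.826
After component 3 (R=0.9325): product = 0.7703
After component 4 (R=0.8303): product = 0.6396
R_sys = 0.6396

0.6396


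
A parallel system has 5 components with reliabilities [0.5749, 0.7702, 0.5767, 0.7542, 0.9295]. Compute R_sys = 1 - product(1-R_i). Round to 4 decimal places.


Components: [0.5749, 0.7702, 0.5767, 0.7542, 0.9295]
(1 - 0.5749) = 0.4251, running product = 0.4251
(1 - 0.7702) = 0.2298, running product = 0.0977
(1 - 0.5767) = 0.4233, running product = 0.0414
(1 - 0.7542) = 0.2458, running product = 0.0102
(1 - 0.9295) = 0.0705, running product = 0.0007
Product of (1-R_i) = 0.0007
R_sys = 1 - 0.0007 = 0.9993

0.9993


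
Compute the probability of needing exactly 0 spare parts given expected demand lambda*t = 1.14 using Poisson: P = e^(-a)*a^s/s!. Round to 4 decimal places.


a = 1.14, s = 0
e^(-a) = e^(-1.14) = 0.3198
a^s = 1.14^0 = 1.0
s! = 1
P = 0.3198 * 1.0 / 1
P = 0.3198

0.3198


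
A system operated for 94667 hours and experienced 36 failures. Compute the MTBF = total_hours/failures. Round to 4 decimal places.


total_hours = 94667
failures = 36
MTBF = 94667 / 36
MTBF = 2629.6389

2629.6389


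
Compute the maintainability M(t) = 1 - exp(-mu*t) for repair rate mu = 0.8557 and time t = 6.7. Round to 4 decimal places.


mu = 0.8557, t = 6.7
mu * t = 0.8557 * 6.7 = 5.7332
exp(-5.7332) = 0.0032
M(t) = 1 - 0.0032
M(t) = 0.9968

0.9968
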